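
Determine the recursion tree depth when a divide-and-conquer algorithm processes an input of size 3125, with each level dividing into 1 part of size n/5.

For divide and conquer with division factor 5:

Problem sizes at each level:
Level 0: 3125
Level 1: 625
Level 2: 125
Level 3: 25
Level 4: 5
Level 5: 1

The root is level 0 and the size-1 base case is level 5 (the tree spans levels 0 through 5, i.e. 6 levels counting the root), so the depth is the number of divisions: log_5(3125) = 5

The recursion tree depth is log_5(3125) = 5. At each level, the problem size is divided by 5, so it takes 5 divisions to reduce to a base case of size 1. The algorithm makes 1 recursive call at each level.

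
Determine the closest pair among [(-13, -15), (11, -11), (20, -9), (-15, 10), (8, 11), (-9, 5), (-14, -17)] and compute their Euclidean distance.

Computing all pairwise distances among 7 points:

d((-13, -15), (11, -11)) = 24.3311
d((-13, -15), (20, -9)) = 33.541
d((-13, -15), (-15, 10)) = 25.0799
d((-13, -15), (8, 11)) = 33.4215
d((-13, -15), (-9, 5)) = 20.3961
d((-13, -15), (-14, -17)) = 2.2361 <-- minimum
d((11, -11), (20, -9)) = 9.2195
d((11, -11), (-15, 10)) = 33.4215
d((11, -11), (8, 11)) = 22.2036
d((11, -11), (-9, 5)) = 25.6125
d((11, -11), (-14, -17)) = 25.7099
d((20, -9), (-15, 10)) = 39.8246
d((20, -9), (8, 11)) = 23.3238
d((20, -9), (-9, 5)) = 32.2025
d((20, -9), (-14, -17)) = 34.9285
d((-15, 10), (8, 11)) = 23.0217
d((-15, 10), (-9, 5)) = 7.8102
d((-15, 10), (-14, -17)) = 27.0185
d((8, 11), (-9, 5)) = 18.0278
d((8, 11), (-14, -17)) = 35.609
d((-9, 5), (-14, -17)) = 22.561

Closest pair: (-13, -15) and (-14, -17) with distance 2.2361

The closest pair is (-13, -15) and (-14, -17) with Euclidean distance 2.2361. For 7 points, brute-force pairwise comparison is shown above. For large n, the divide-and-conquer algorithm (sort by x, recurse on halves, check the dividing strip) achieves O(n log n).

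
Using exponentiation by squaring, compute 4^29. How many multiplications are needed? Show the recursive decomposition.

Computing 4^29 by squaring (build up from 4^1; each line after the first costs one multiplication):

4^1 = 4
4^2 = (4^1)^2 = 4^2 = 16
4^3 = 4 * 4^2 = 4 * 16 = 64
4^6 = (4^3)^2 = 64^2 = 4096
4^7 = 4 * 4^6 = 4 * 4096 = 16384
4^14 = (4^7)^2 = 16384^2 = 268435456
4^28 = (4^14)^2 = 268435456^2 = 72057594037927936
4^29 = 4 * 4^28 = 4 * 72057594037927936 = 288230376151711744

Result: 288230376151711744
Multiplications needed: 7 (7 lines after 4^1)

4^29 = 288230376151711744. Using exponentiation by squaring, this requires 7 multiplications. The key idea: if the exponent is even, square the half-power; if odd, multiply by the base once.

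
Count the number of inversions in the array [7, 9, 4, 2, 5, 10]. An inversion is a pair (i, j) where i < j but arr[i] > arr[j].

Finding inversions in [7, 9, 4, 2, 5, 10]:

(0, 2): arr[0]=7 > arr[2]=4
(0, 3): arr[0]=7 > arr[3]=2
(0, 4): arr[0]=7 > arr[4]=5
(1, 2): arr[1]=9 > arr[2]=4
(1, 3): arr[1]=9 > arr[3]=2
(1, 4): arr[1]=9 > arr[4]=5
(2, 3): arr[2]=4 > arr[3]=2

Total inversions: 7

The array has 7 inversion(s): (0,2), (0,3), (0,4), (1,2), (1,3), (1,4), (2,3). Each pair (i,j) satisfies i < j and arr[i] > arr[j].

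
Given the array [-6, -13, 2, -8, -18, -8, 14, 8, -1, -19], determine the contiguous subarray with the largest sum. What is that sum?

Using Kadane's algorithm on [-6, -13, 2, -8, -18, -8, 14, 8, -1, -19]:

Scanning through the array:
Position 1 (value -13): max_ending_here = -13, max_so_far = -6
Position 2 (value 2): max_ending_here = 2, max_so_far = 2
Position 3 (value -8): max_ending_here = -6, max_so_far = 2
Position 4 (value -18): max_ending_here = -18, max_so_far = 2
Position 5 (value -8): max_ending_here = -8, max_so_far = 2
Position 6 (value 14): max_ending_here = 14, max_so_far = 14
Position 7 (value 8): max_ending_here = 22, max_so_far = 22
Position 8 (value -1): max_ending_here = 21, max_so_far = 22
Position 9 (value -19): max_ending_here = 2, max_so_far = 22

Maximum subarray: [14, 8]
Maximum sum: 22

The maximum subarray is [14, 8] with sum 22. This subarray runs from index 6 to index 7.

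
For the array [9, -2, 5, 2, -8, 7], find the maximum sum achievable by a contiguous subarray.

Using Kadane's algorithm on [9, -2, 5, 2, -8, 7]:

Scanning through the array:
Position 1 (value -2): max_ending_here = 7, max_so_far = 9
Position 2 (value 5): max_ending_here = 12, max_so_far = 12
Position 3 (value 2): max_ending_here = 14, max_so_far = 14
Position 4 (value -8): max_ending_here = 6, max_so_far = 14
Position 5 (value 7): max_ending_here = 13, max_so_far = 14

Maximum subarray: [9, -2, 5, 2]
Maximum sum: 14

The maximum subarray is [9, -2, 5, 2] with sum 14. This subarray runs from index 0 to index 3.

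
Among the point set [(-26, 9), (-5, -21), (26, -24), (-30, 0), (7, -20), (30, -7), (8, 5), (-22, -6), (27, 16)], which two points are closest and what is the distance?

Computing all pairwise distances among 9 points:

d((-26, 9), (-5, -21)) = 36.6197
d((-26, 9), (26, -24)) = 61.5873
d((-26, 9), (-30, 0)) = 9.8489 <-- minimum
d((-26, 9), (7, -20)) = 43.9318
d((-26, 9), (30, -7)) = 58.2409
d((-26, 9), (8, 5)) = 34.2345
d((-26, 9), (-22, -6)) = 15.5242
d((-26, 9), (27, 16)) = 53.4603
d((-5, -21), (26, -24)) = 31.1448
d((-5, -21), (-30, 0)) = 32.6497
d((-5, -21), (7, -20)) = 12.0416
d((-5, -21), (30, -7)) = 37.6962
d((-5, -21), (8, 5)) = 29.0689
d((-5, -21), (-22, -6)) = 22.6716
d((-5, -21), (27, 16)) = 48.9183
d((26, -24), (-30, 0)) = 60.9262
d((26, -24), (7, -20)) = 19.4165
d((26, -24), (30, -7)) = 17.4642
d((26, -24), (8, 5)) = 34.1321
d((26, -24), (-22, -6)) = 51.264
d((26, -24), (27, 16)) = 40.0125
d((-30, 0), (7, -20)) = 42.0595
d((-30, 0), (30, -7)) = 60.407
d((-30, 0), (8, 5)) = 38.3275
d((-30, 0), (-22, -6)) = 10.0
d((-30, 0), (27, 16)) = 59.203
d((7, -20), (30, -7)) = 26.4197
d((7, -20), (8, 5)) = 25.02
d((7, -20), (-22, -6)) = 32.2025
d((7, -20), (27, 16)) = 41.1825
d((30, -7), (8, 5)) = 25.0599
d((30, -7), (-22, -6)) = 52.0096
d((30, -7), (27, 16)) = 23.1948
d((8, 5), (-22, -6)) = 31.9531
d((8, 5), (27, 16)) = 21.9545
d((-22, -6), (27, 16)) = 53.7122

Closest pair: (-26, 9) and (-30, 0) with distance 9.8489

The closest pair is (-26, 9) and (-30, 0) with Euclidean distance 9.8489. For 9 points, brute-force pairwise comparison is shown above. For large n, the divide-and-conquer algorithm (sort by x, recurse on halves, check the dividing strip) achieves O(n log n).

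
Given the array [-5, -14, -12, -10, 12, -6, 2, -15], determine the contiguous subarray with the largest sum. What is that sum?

Using Kadane's algorithm on [-5, -14, -12, -10, 12, -6, 2, -15]:

Scanning through the array:
Position 1 (value -14): max_ending_here = -14, max_so_far = -5
Position 2 (value -12): max_ending_here = -12, max_so_far = -5
Position 3 (value -10): max_ending_here = -10, max_so_far = -5
Position 4 (value 12): max_ending_here = 12, max_so_far = 12
Position 5 (value -6): max_ending_here = 6, max_so_far = 12
Position 6 (value 2): max_ending_here = 8, max_so_far = 12
Position 7 (value -15): max_ending_here = -7, max_so_far = 12

Maximum subarray: [12]
Maximum sum: 12

The maximum subarray is [12] with sum 12. This subarray runs from index 4 to index 4.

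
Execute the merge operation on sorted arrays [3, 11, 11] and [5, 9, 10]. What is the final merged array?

Merging process:

Compare 3 vs 5: take 3 from left. Merged: [3]
Compare 11 vs 5: take 5 from right. Merged: [3, 5]
Compare 11 vs 9: take 9 from right. Merged: [3, 5, 9]
Compare 11 vs 10: take 10 from right. Merged: [3, 5, 9, 10]
Append remaining from left: [11, 11]. Merged: [3, 5, 9, 10, 11, 11]

Final merged array: [3, 5, 9, 10, 11, 11]
Total comparisons: 4

The merged array is [3, 5, 9, 10, 11, 11], requiring 4 comparisons. The merge step runs in O(n) time where n is the total number of elements.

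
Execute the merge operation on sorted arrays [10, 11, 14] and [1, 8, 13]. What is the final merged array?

Merging process:

Compare 10 vs 1: take 1 from right. Merged: [1]
Compare 10 vs 8: take 8 from right. Merged: [1, 8]
Compare 10 vs 13: take 10 from left. Merged: [1, 8, 10]
Compare 11 vs 13: take 11 from left. Merged: [1, 8, 10, 11]
Compare 14 vs 13: take 13 from right. Merged: [1, 8, 10, 11, 13]
Append remaining from left: [14]. Merged: [1, 8, 10, 11, 13, 14]

Final merged array: [1, 8, 10, 11, 13, 14]
Total comparisons: 5

The merged array is [1, 8, 10, 11, 13, 14], requiring 5 comparisons. The merge step runs in O(n) time where n is the total number of elements.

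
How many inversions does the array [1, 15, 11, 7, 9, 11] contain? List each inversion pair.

Finding inversions in [1, 15, 11, 7, 9, 11]:

(1, 2): arr[1]=15 > arr[2]=11
(1, 3): arr[1]=15 > arr[3]=7
(1, 4): arr[1]=15 > arr[4]=9
(1, 5): arr[1]=15 > arr[5]=11
(2, 3): arr[2]=11 > arr[3]=7
(2, 4): arr[2]=11 > arr[4]=9

Total inversions: 6

The array has 6 inversion(s): (1,2), (1,3), (1,4), (1,5), (2,3), (2,4). Each pair (i,j) satisfies i < j and arr[i] > arr[j].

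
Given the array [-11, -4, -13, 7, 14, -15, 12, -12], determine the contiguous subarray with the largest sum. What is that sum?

Using Kadane's algorithm on [-11, -4, -13, 7, 14, -15, 12, -12]:

Scanning through the array:
Position 1 (value -4): max_ending_here = -4, max_so_far = -4
Position 2 (value -13): max_ending_here = -13, max_so_far = -4
Position 3 (value 7): max_ending_here = 7, max_so_far = 7
Position 4 (value 14): max_ending_here = 21, max_so_far = 21
Position 5 (value -15): max_ending_here = 6, max_so_far = 21
Position 6 (value 12): max_ending_here = 18, max_so_far = 21
Position 7 (value -12): max_ending_here = 6, max_so_far = 21

Maximum subarray: [7, 14]
Maximum sum: 21

The maximum subarray is [7, 14] with sum 21. This subarray runs from index 3 to index 4.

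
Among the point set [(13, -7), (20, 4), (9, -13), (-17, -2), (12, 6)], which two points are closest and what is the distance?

Computing all pairwise distances among 5 points:

d((13, -7), (20, 4)) = 13.0384
d((13, -7), (9, -13)) = 7.2111 <-- minimum
d((13, -7), (-17, -2)) = 30.4138
d((13, -7), (12, 6)) = 13.0384
d((20, 4), (9, -13)) = 20.2485
d((20, 4), (-17, -2)) = 37.4833
d((20, 4), (12, 6)) = 8.2462
d((9, -13), (-17, -2)) = 28.2312
d((9, -13), (12, 6)) = 19.2354
d((-17, -2), (12, 6)) = 30.0832

Closest pair: (13, -7) and (9, -13) with distance 7.2111

The closest pair is (13, -7) and (9, -13) with Euclidean distance 7.2111. For 5 points, brute-force pairwise comparison is shown above. For large n, the divide-and-conquer algorithm (sort by x, recurse on halves, check the dividing strip) achieves O(n log n).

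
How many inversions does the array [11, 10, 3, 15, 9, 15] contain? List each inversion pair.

Finding inversions in [11, 10, 3, 15, 9, 15]:

(0, 1): arr[0]=11 > arr[1]=10
(0, 2): arr[0]=11 > arr[2]=3
(0, 4): arr[0]=11 > arr[4]=9
(1, 2): arr[1]=10 > arr[2]=3
(1, 4): arr[1]=10 > arr[4]=9
(3, 4): arr[3]=15 > arr[4]=9

Total inversions: 6

The array has 6 inversion(s): (0,1), (0,2), (0,4), (1,2), (1,4), (3,4). Each pair (i,j) satisfies i < j and arr[i] > arr[j].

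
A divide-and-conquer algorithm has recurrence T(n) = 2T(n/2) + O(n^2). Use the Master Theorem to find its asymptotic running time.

Master Theorem for T(n) = 2T(n/2) + O(n^2):

a = 2, b = 2, c = 2
log_b(a) = log_2(2) = 1.0000

Case 3: c = 2 > log_2(2) = 1.0000
T(n) = O(n^2) = O(n^2)

For T(n) = 2T(n/2) + O(n^2): log_2(2) = 1.0000. This is Case 3 of the Master Theorem (c > log_b(a), work dominated by root), giving O(n^2).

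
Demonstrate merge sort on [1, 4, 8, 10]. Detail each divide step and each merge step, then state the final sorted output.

Merge sort trace:

Split: [1, 4, 8, 10] -> [1, 4] and [8, 10]
  Split: [1, 4] -> [1] and [4]
  Merge: [1] + [4] -> [1, 4]
  Split: [8, 10] -> [8] and [10]
  Merge: [8] + [10] -> [8, 10]
Merge: [1, 4] + [8, 10] -> [1, 4, 8, 10]

Final sorted array: [1, 4, 8, 10]

The merge sort proceeds by recursively splitting the array and merging sorted halves.
After all merges, the sorted array is [1, 4, 8, 10].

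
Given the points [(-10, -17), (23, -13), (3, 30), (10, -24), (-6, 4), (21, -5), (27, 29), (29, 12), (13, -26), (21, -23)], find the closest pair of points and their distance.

Computing all pairwise distances among 10 points:

d((-10, -17), (23, -13)) = 33.2415
d((-10, -17), (3, 30)) = 48.7647
d((-10, -17), (10, -24)) = 21.1896
d((-10, -17), (-6, 4)) = 21.3776
d((-10, -17), (21, -5)) = 33.2415
d((-10, -17), (27, 29)) = 59.0339
d((-10, -17), (29, 12)) = 48.6004
d((-10, -17), (13, -26)) = 24.6982
d((-10, -17), (21, -23)) = 31.5753
d((23, -13), (3, 30)) = 47.4236
d((23, -13), (10, -24)) = 17.0294
d((23, -13), (-6, 4)) = 33.6155
d((23, -13), (21, -5)) = 8.2462
d((23, -13), (27, 29)) = 42.19
d((23, -13), (29, 12)) = 25.7099
d((23, -13), (13, -26)) = 16.4012
d((23, -13), (21, -23)) = 10.198
d((3, 30), (10, -24)) = 54.4518
d((3, 30), (-6, 4)) = 27.5136
d((3, 30), (21, -5)) = 39.3573
d((3, 30), (27, 29)) = 24.0208
d((3, 30), (29, 12)) = 31.6228
d((3, 30), (13, -26)) = 56.8859
d((3, 30), (21, -23)) = 55.9732
d((10, -24), (-6, 4)) = 32.249
d((10, -24), (21, -5)) = 21.9545
d((10, -24), (27, 29)) = 55.6597
d((10, -24), (29, 12)) = 40.7063
d((10, -24), (13, -26)) = 3.6056 <-- minimum
d((10, -24), (21, -23)) = 11.0454
d((-6, 4), (21, -5)) = 28.4605
d((-6, 4), (27, 29)) = 41.4005
d((-6, 4), (29, 12)) = 35.9026
d((-6, 4), (13, -26)) = 35.5106
d((-6, 4), (21, -23)) = 38.1838
d((21, -5), (27, 29)) = 34.5254
d((21, -5), (29, 12)) = 18.7883
d((21, -5), (13, -26)) = 22.4722
d((21, -5), (21, -23)) = 18.0
d((27, 29), (29, 12)) = 17.1172
d((27, 29), (13, -26)) = 56.7539
d((27, 29), (21, -23)) = 52.345
d((29, 12), (13, -26)) = 41.2311
d((29, 12), (21, -23)) = 35.9026
d((13, -26), (21, -23)) = 8.544

Closest pair: (10, -24) and (13, -26) with distance 3.6056

The closest pair is (10, -24) and (13, -26) with Euclidean distance 3.6056. For 10 points, brute-force pairwise comparison is shown above. For large n, the divide-and-conquer algorithm (sort by x, recurse on halves, check the dividing strip) achieves O(n log n).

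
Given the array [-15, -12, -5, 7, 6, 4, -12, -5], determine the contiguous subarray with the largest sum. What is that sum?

Using Kadane's algorithm on [-15, -12, -5, 7, 6, 4, -12, -5]:

Scanning through the array:
Position 1 (value -12): max_ending_here = -12, max_so_far = -12
Position 2 (value -5): max_ending_here = -5, max_so_far = -5
Position 3 (value 7): max_ending_here = 7, max_so_far = 7
Position 4 (value 6): max_ending_here = 13, max_so_far = 13
Position 5 (value 4): max_ending_here = 17, max_so_far = 17
Position 6 (value -12): max_ending_here = 5, max_so_far = 17
Position 7 (value -5): max_ending_here = 0, max_so_far = 17

Maximum subarray: [7, 6, 4]
Maximum sum: 17

The maximum subarray is [7, 6, 4] with sum 17. This subarray runs from index 3 to index 5.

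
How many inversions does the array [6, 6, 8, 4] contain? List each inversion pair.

Finding inversions in [6, 6, 8, 4]:

(0, 3): arr[0]=6 > arr[3]=4
(1, 3): arr[1]=6 > arr[3]=4
(2, 3): arr[2]=8 > arr[3]=4

Total inversions: 3

The array has 3 inversion(s): (0,3), (1,3), (2,3). Each pair (i,j) satisfies i < j and arr[i] > arr[j].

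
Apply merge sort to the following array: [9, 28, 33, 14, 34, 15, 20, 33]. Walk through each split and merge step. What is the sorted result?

Merge sort trace:

Split: [9, 28, 33, 14, 34, 15, 20, 33] -> [9, 28, 33, 14] and [34, 15, 20, 33]
  Split: [9, 28, 33, 14] -> [9, 28] and [33, 14]
    Split: [9, 28] -> [9] and [28]
    Merge: [9] + [28] -> [9, 28]
    Split: [33, 14] -> [33] and [14]
    Merge: [33] + [14] -> [14, 33]
  Merge: [9, 28] + [14, 33] -> [9, 14, 28, 33]
  Split: [34, 15, 20, 33] -> [34, 15] and [20, 33]
    Split: [34, 15] -> [34] and [15]
    Merge: [34] + [15] -> [15, 34]
    Split: [20, 33] -> [20] and [33]
    Merge: [20] + [33] -> [20, 33]
  Merge: [15, 34] + [20, 33] -> [15, 20, 33, 34]
Merge: [9, 14, 28, 33] + [15, 20, 33, 34] -> [9, 14, 15, 20, 28, 33, 33, 34]

Final sorted array: [9, 14, 15, 20, 28, 33, 33, 34]

The merge sort proceeds by recursively splitting the array and merging sorted halves.
After all merges, the sorted array is [9, 14, 15, 20, 28, 33, 33, 34].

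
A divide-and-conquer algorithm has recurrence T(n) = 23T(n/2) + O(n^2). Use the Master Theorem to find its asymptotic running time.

Master Theorem for T(n) = 23T(n/2) + O(n^2):

a = 23, b = 2, c = 2
log_b(a) = log_2(23) = 4.5236

Case 1: c = 2 < log_2(23) = 4.5236
T(n) = O(n^(log_2 23))

For T(n) = 23T(n/2) + O(n^2): log_2(23) = 4.5236. This is Case 1 of the Master Theorem (c < log_b(a), work dominated by leaves), giving O(n^(log_2 23)).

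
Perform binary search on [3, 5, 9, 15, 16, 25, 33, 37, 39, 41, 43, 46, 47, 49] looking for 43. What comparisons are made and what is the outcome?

Binary search for 43 in [3, 5, 9, 15, 16, 25, 33, 37, 39, 41, 43, 46, 47, 49]:

lo=0, hi=13, mid=6, arr[mid]=33 -> 33 < 43, search right half
lo=7, hi=13, mid=10, arr[mid]=43 -> Found target at index 10!

Binary search finds 43 at index 10 after 2 comparisons. The search repeatedly halves the search space by comparing with the middle element.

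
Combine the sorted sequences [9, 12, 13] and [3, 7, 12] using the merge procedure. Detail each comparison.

Merging process:

Compare 9 vs 3: take 3 from right. Merged: [3]
Compare 9 vs 7: take 7 from right. Merged: [3, 7]
Compare 9 vs 12: take 9 from left. Merged: [3, 7, 9]
Compare 12 vs 12: take 12 from left. Merged: [3, 7, 9, 12]
Compare 13 vs 12: take 12 from right. Merged: [3, 7, 9, 12, 12]
Append remaining from left: [13]. Merged: [3, 7, 9, 12, 12, 13]

Final merged array: [3, 7, 9, 12, 12, 13]
Total comparisons: 5

The merged array is [3, 7, 9, 12, 12, 13], requiring 5 comparisons. The merge step runs in O(n) time where n is the total number of elements.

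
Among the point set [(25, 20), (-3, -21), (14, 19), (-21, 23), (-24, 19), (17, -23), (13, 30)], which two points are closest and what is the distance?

Computing all pairwise distances among 7 points:

d((25, 20), (-3, -21)) = 49.6488
d((25, 20), (14, 19)) = 11.0454
d((25, 20), (-21, 23)) = 46.0977
d((25, 20), (-24, 19)) = 49.0102
d((25, 20), (17, -23)) = 43.7379
d((25, 20), (13, 30)) = 15.6205
d((-3, -21), (14, 19)) = 43.4626
d((-3, -21), (-21, 23)) = 47.5395
d((-3, -21), (-24, 19)) = 45.1774
d((-3, -21), (17, -23)) = 20.0998
d((-3, -21), (13, 30)) = 53.4509
d((14, 19), (-21, 23)) = 35.2278
d((14, 19), (-24, 19)) = 38.0
d((14, 19), (17, -23)) = 42.107
d((14, 19), (13, 30)) = 11.0454
d((-21, 23), (-24, 19)) = 5.0 <-- minimum
d((-21, 23), (17, -23)) = 59.6657
d((-21, 23), (13, 30)) = 34.7131
d((-24, 19), (17, -23)) = 58.6941
d((-24, 19), (13, 30)) = 38.6005
d((17, -23), (13, 30)) = 53.1507

Closest pair: (-21, 23) and (-24, 19) with distance 5.0

The closest pair is (-21, 23) and (-24, 19) with Euclidean distance 5.0. For 7 points, brute-force pairwise comparison is shown above. For large n, the divide-and-conquer algorithm (sort by x, recurse on halves, check the dividing strip) achieves O(n log n).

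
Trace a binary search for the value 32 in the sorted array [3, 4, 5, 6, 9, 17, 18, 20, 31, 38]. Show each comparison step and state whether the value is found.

Binary search for 32 in [3, 4, 5, 6, 9, 17, 18, 20, 31, 38]:

lo=0, hi=9, mid=4, arr[mid]=9 -> 9 < 32, search right half
lo=5, hi=9, mid=7, arr[mid]=20 -> 20 < 32, search right half
lo=8, hi=9, mid=8, arr[mid]=31 -> 31 < 32, search right half
lo=9, hi=9, mid=9, arr[mid]=38 -> 38 > 32, search left half
lo=9 > hi=8, target 32 not found

Binary search determines that 32 is not in the array after 4 comparisons. The search space was exhausted without finding the target.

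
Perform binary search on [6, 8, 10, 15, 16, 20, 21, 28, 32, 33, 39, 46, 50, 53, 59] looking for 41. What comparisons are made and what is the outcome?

Binary search for 41 in [6, 8, 10, 15, 16, 20, 21, 28, 32, 33, 39, 46, 50, 53, 59]:

lo=0, hi=14, mid=7, arr[mid]=28 -> 28 < 41, search right half
lo=8, hi=14, mid=11, arr[mid]=46 -> 46 > 41, search left half
lo=8, hi=10, mid=9, arr[mid]=33 -> 33 < 41, search right half
lo=10, hi=10, mid=10, arr[mid]=39 -> 39 < 41, search right half
lo=11 > hi=10, target 41 not found

Binary search determines that 41 is not in the array after 4 comparisons. The search space was exhausted without finding the target.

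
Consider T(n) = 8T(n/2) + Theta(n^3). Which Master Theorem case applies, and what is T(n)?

Master Theorem for T(n) = 8T(n/2) + O(n^3):

a = 8, b = 2, c = 3
log_b(a) = log_2(8) = 3.0000

Case 2: c = 3 = log_2(8) = 3.0000
T(n) = O(n^3 log n) = O(n^3 log n)

For T(n) = 8T(n/2) + O(n^3): log_2(8) = 3.0000. This is Case 2 of the Master Theorem (c = log_b(a), equal work at all levels), giving O(n^3 log n).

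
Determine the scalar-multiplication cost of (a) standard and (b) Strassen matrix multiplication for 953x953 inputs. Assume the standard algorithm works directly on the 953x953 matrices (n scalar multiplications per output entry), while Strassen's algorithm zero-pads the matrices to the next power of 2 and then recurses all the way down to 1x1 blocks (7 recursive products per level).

Matrix multiplication for 953x953 matrices:

Strassen's algorithm requires power-of-2 dimensions. Pad 953x953 to 1024x1024 (next power of 2).

Standard algorithm: 953^3 = 865523177 multiplications
Strassen's algorithm: 7^(log2(1024)) = 7^10 = 282475249 multiplications
Savings: 865523177 - 282475249 = 583047928 multiplications

Standard: 865523177 multiplications (953^3). Strassen: 282475249 multiplications (7^10, after padding to 1024x1024). Strassen reduces 8 recursive multiplications to 7 at each level.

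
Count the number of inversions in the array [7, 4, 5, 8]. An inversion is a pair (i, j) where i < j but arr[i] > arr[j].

Finding inversions in [7, 4, 5, 8]:

(0, 1): arr[0]=7 > arr[1]=4
(0, 2): arr[0]=7 > arr[2]=5

Total inversions: 2

The array has 2 inversion(s): (0,1), (0,2). Each pair (i,j) satisfies i < j and arr[i] > arr[j].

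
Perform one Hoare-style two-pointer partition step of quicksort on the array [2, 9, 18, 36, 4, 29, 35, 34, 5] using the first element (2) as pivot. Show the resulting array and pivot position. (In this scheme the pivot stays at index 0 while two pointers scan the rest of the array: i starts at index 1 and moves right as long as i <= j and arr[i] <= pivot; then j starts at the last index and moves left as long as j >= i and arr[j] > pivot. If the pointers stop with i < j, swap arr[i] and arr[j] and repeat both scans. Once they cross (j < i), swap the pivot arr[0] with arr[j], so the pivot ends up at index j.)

Hoare-style two-pointer partition with pivot = 2:

Initial array: [2, 9, 18, 36, 4, 29, 35, 34, 5]

Pointers start at i = 1, j = 8.
i ends at 1, j ends at 0: the pointers have crossed (j < i), so scanning stops.

j = 0, so swapping arr[0] with arr[j] leaves the pivot at position 0: [2, 9, 18, 36, 4, 29, 35, 34, 5]
Pivot position: 0

After partitioning with pivot 2, the array becomes [2, 9, 18, 36, 4, 29, 35, 34, 5]. The pivot is placed at index 0. All elements to the left of the pivot are <= 2, and all elements to the right are > 2.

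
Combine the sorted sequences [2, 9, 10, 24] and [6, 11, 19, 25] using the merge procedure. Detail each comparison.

Merging process:

Compare 2 vs 6: take 2 from left. Merged: [2]
Compare 9 vs 6: take 6 from right. Merged: [2, 6]
Compare 9 vs 11: take 9 from left. Merged: [2, 6, 9]
Compare 10 vs 11: take 10 from left. Merged: [2, 6, 9, 10]
Compare 24 vs 11: take 11 from right. Merged: [2, 6, 9, 10, 11]
Compare 24 vs 19: take 19 from right. Merged: [2, 6, 9, 10, 11, 19]
Compare 24 vs 25: take 24 from left. Merged: [2, 6, 9, 10, 11, 19, 24]
Append remaining from right: [25]. Merged: [2, 6, 9, 10, 11, 19, 24, 25]

Final merged array: [2, 6, 9, 10, 11, 19, 24, 25]
Total comparisons: 7

The merged array is [2, 6, 9, 10, 11, 19, 24, 25], requiring 7 comparisons. The merge step runs in O(n) time where n is the total number of elements.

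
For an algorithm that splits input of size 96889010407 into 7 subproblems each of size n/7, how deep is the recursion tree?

For divide and conquer with division factor 7:

Problem sizes at each level:
Level 0: 96889010407
Level 1: 13841287201
Level 2: 1977326743
Level 3: 282475249
Level 4: 40353607
Level 5: 5764801
Level 6: 823543
Level 7: 117649
Level 8: 16807
Level 9: 2401
Level 10: 343
Level 11: 49
Level 12: 7
Level 13: 1

The root is level 0 and the size-1 base case is level 13 (the tree spans levels 0 through 13, i.e. 14 levels counting the root), so the depth is the number of divisions: log_7(96889010407) = 13

The recursion tree depth is log_7(96889010407) = 13. At each level, the problem size is divided by 7, so it takes 13 divisions to reduce to a base case of size 1. The algorithm makes 7 recursive calls at each level.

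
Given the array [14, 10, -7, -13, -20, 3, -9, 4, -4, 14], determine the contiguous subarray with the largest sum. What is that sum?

Using Kadane's algorithm on [14, 10, -7, -13, -20, 3, -9, 4, -4, 14]:

Scanning through the array:
Position 1 (value 10): max_ending_here = 24, max_so_far = 24
Position 2 (value -7): max_ending_here = 17, max_so_far = 24
Position 3 (value -13): max_ending_here = 4, max_so_far = 24
Position 4 (value -20): max_ending_here = -16, max_so_far = 24
Position 5 (value 3): max_ending_here = 3, max_so_far = 24
Position 6 (value -9): max_ending_here = -6, max_so_far = 24
Position 7 (value 4): max_ending_here = 4, max_so_far = 24
Position 8 (value -4): max_ending_here = 0, max_so_far = 24
Position 9 (value 14): max_ending_here = 14, max_so_far = 24

Maximum subarray: [14, 10]
Maximum sum: 24

The maximum subarray is [14, 10] with sum 24. This subarray runs from index 0 to index 1.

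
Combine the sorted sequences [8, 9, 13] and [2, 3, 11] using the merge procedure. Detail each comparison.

Merging process:

Compare 8 vs 2: take 2 from right. Merged: [2]
Compare 8 vs 3: take 3 from right. Merged: [2, 3]
Compare 8 vs 11: take 8 from left. Merged: [2, 3, 8]
Compare 9 vs 11: take 9 from left. Merged: [2, 3, 8, 9]
Compare 13 vs 11: take 11 from right. Merged: [2, 3, 8, 9, 11]
Append remaining from left: [13]. Merged: [2, 3, 8, 9, 11, 13]

Final merged array: [2, 3, 8, 9, 11, 13]
Total comparisons: 5

The merged array is [2, 3, 8, 9, 11, 13], requiring 5 comparisons. The merge step runs in O(n) time where n is the total number of elements.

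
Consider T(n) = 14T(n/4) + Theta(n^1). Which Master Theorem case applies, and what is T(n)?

Master Theorem for T(n) = 14T(n/4) + O(n^1):

a = 14, b = 4, c = 1
log_b(a) = log_4(14) = 1.9037

Case 1: c = 1 < log_4(14) = 1.9037
T(n) = O(n^(log_4 14))

For T(n) = 14T(n/4) + O(n^1): log_4(14) = 1.9037. This is Case 1 of the Master Theorem (c < log_b(a), work dominated by leaves), giving O(n^(log_4 14)).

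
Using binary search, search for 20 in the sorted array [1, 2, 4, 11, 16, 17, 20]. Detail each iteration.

Binary search for 20 in [1, 2, 4, 11, 16, 17, 20]:

lo=0, hi=6, mid=3, arr[mid]=11 -> 11 < 20, search right half
lo=4, hi=6, mid=5, arr[mid]=17 -> 17 < 20, search right half
lo=6, hi=6, mid=6, arr[mid]=20 -> Found target at index 6!

Binary search finds 20 at index 6 after 3 comparisons. The search repeatedly halves the search space by comparing with the middle element.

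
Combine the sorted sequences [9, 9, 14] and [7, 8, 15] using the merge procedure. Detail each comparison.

Merging process:

Compare 9 vs 7: take 7 from right. Merged: [7]
Compare 9 vs 8: take 8 from right. Merged: [7, 8]
Compare 9 vs 15: take 9 from left. Merged: [7, 8, 9]
Compare 9 vs 15: take 9 from left. Merged: [7, 8, 9, 9]
Compare 14 vs 15: take 14 from left. Merged: [7, 8, 9, 9, 14]
Append remaining from right: [15]. Merged: [7, 8, 9, 9, 14, 15]

Final merged array: [7, 8, 9, 9, 14, 15]
Total comparisons: 5

The merged array is [7, 8, 9, 9, 14, 15], requiring 5 comparisons. The merge step runs in O(n) time where n is the total number of elements.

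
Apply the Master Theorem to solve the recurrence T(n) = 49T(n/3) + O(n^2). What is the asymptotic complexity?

Master Theorem for T(n) = 49T(n/3) + O(n^2):

a = 49, b = 3, c = 2
log_b(a) = log_3(49) = 3.5425

Case 1: c = 2 < log_3(49) = 3.5425
T(n) = O(n^(log_3 49))

For T(n) = 49T(n/3) + O(n^2): log_3(49) = 3.5425. This is Case 1 of the Master Theorem (c < log_b(a), work dominated by leaves), giving O(n^(log_3 49)).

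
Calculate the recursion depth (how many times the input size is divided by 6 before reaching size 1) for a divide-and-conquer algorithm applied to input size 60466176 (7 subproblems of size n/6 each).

For divide and conquer with division factor 6:

Problem sizes at each level:
Level 0: 60466176
Level 1: 10077696
Level 2: 1679616
Level 3: 279936
Level 4: 46656
Level 5: 7776
Level 6: 1296
Level 7: 216
Level 8: 36
Level 9: 6
Level 10: 1

The root is level 0 and the size-1 base case is level 10 (the tree spans levels 0 through 10, i.e. 11 levels counting the root), so the depth is the number of divisions: log_6(60466176) = 10

The recursion tree depth is log_6(60466176) = 10. At each level, the problem size is divided by 6, so it takes 10 divisions to reduce to a base case of size 1. The algorithm makes 7 recursive calls at each level.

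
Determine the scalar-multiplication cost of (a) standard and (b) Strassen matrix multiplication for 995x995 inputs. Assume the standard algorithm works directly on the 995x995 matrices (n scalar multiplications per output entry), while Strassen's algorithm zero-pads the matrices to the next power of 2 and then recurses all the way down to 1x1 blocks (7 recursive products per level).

Matrix multiplication for 995x995 matrices:

Strassen's algorithm requires power-of-2 dimensions. Pad 995x995 to 1024x1024 (next power of 2).

Standard algorithm: 995^3 = 985074875 multiplications
Strassen's algorithm: 7^(log2(1024)) = 7^10 = 282475249 multiplications
Savings: 985074875 - 282475249 = 702599626 multiplications

Standard: 985074875 multiplications (995^3). Strassen: 282475249 multiplications (7^10, after padding to 1024x1024). Strassen reduces 8 recursive multiplications to 7 at each level.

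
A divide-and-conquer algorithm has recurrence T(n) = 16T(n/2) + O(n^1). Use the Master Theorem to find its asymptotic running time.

Master Theorem for T(n) = 16T(n/2) + O(n^1):

a = 16, b = 2, c = 1
log_b(a) = log_2(16) = 4.0000

Case 1: c = 1 < log_2(16) = 4.0000
T(n) = O(n^(log_2 16)) = O(n^4)

For T(n) = 16T(n/2) + O(n^1): log_2(16) = 4.0000. This is Case 1 of the Master Theorem (c < log_b(a), work dominated by leaves), giving O(n^4).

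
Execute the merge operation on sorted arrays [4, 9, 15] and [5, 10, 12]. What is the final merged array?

Merging process:

Compare 4 vs 5: take 4 from left. Merged: [4]
Compare 9 vs 5: take 5 from right. Merged: [4, 5]
Compare 9 vs 10: take 9 from left. Merged: [4, 5, 9]
Compare 15 vs 10: take 10 from right. Merged: [4, 5, 9, 10]
Compare 15 vs 12: take 12 from right. Merged: [4, 5, 9, 10, 12]
Append remaining from left: [15]. Merged: [4, 5, 9, 10, 12, 15]

Final merged array: [4, 5, 9, 10, 12, 15]
Total comparisons: 5

The merged array is [4, 5, 9, 10, 12, 15], requiring 5 comparisons. The merge step runs in O(n) time where n is the total number of elements.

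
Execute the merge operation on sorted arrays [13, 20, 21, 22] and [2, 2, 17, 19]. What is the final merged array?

Merging process:

Compare 13 vs 2: take 2 from right. Merged: [2]
Compare 13 vs 2: take 2 from right. Merged: [2, 2]
Compare 13 vs 17: take 13 from left. Merged: [2, 2, 13]
Compare 20 vs 17: take 17 from right. Merged: [2, 2, 13, 17]
Compare 20 vs 19: take 19 from right. Merged: [2, 2, 13, 17, 19]
Append remaining from left: [20, 21, 22]. Merged: [2, 2, 13, 17, 19, 20, 21, 22]

Final merged array: [2, 2, 13, 17, 19, 20, 21, 22]
Total comparisons: 5

The merged array is [2, 2, 13, 17, 19, 20, 21, 22], requiring 5 comparisons. The merge step runs in O(n) time where n is the total number of elements.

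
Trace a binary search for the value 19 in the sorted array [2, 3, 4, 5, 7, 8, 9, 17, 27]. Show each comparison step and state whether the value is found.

Binary search for 19 in [2, 3, 4, 5, 7, 8, 9, 17, 27]:

lo=0, hi=8, mid=4, arr[mid]=7 -> 7 < 19, search right half
lo=5, hi=8, mid=6, arr[mid]=9 -> 9 < 19, search right half
lo=7, hi=8, mid=7, arr[mid]=17 -> 17 < 19, search right half
lo=8, hi=8, mid=8, arr[mid]=27 -> 27 > 19, search left half
lo=8 > hi=7, target 19 not found

Binary search determines that 19 is not in the array after 4 comparisons. The search space was exhausted without finding the target.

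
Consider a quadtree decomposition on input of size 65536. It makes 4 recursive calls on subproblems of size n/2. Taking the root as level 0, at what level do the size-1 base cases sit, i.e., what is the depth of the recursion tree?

For divide and conquer with division factor 2:

Problem sizes at each level:
Level 0: 65536
Level 1: 32768
Level 2: 16384
Level 3: 8192
Level 4: 4096
Level 5: 2048
Level 6: 1024
Level 7: 512
Level 8: 256
Level 9: 128
Level 10: 64
Level 11: 32
Level 12: 16
Level 13: 8
Level 14: 4
Level 15: 2
Level 16: 1

The root is level 0 and the size-1 base case is level 16 (the tree spans levels 0 through 16, i.e. 17 levels counting the root), so the depth is the number of divisions: log_2(65536) = 16

The recursion tree depth is log_2(65536) = 16. At each level, the problem size is divided by 2, so it takes 16 divisions to reduce to a base case of size 1. The algorithm makes 4 recursive calls at each level.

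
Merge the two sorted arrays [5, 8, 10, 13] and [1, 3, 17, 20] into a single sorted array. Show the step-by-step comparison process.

Merging process:

Compare 5 vs 1: take 1 from right. Merged: [1]
Compare 5 vs 3: take 3 from right. Merged: [1, 3]
Compare 5 vs 17: take 5 from left. Merged: [1, 3, 5]
Compare 8 vs 17: take 8 from left. Merged: [1, 3, 5, 8]
Compare 10 vs 17: take 10 from left. Merged: [1, 3, 5, 8, 10]
Compare 13 vs 17: take 13 from left. Merged: [1, 3, 5, 8, 10, 13]
Append remaining from right: [17, 20]. Merged: [1, 3, 5, 8, 10, 13, 17, 20]

Final merged array: [1, 3, 5, 8, 10, 13, 17, 20]
Total comparisons: 6

The merged array is [1, 3, 5, 8, 10, 13, 17, 20], requiring 6 comparisons. The merge step runs in O(n) time where n is the total number of elements.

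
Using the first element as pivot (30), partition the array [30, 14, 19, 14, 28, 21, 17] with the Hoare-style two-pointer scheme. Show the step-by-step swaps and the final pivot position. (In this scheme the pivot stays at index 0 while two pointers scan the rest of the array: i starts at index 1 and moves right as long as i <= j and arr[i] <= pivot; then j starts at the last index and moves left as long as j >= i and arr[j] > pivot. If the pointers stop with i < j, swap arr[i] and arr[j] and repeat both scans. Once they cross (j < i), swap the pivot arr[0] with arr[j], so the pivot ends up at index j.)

Hoare-style two-pointer partition with pivot = 30:

Initial array: [30, 14, 19, 14, 28, 21, 17]

Pointers start at i = 1, j = 6.
i ends at 7, j ends at 6: the pointers have crossed (j < i), so scanning stops.

Swap pivot arr[0] with arr[6] to place pivot at position 6: [17, 14, 19, 14, 28, 21, 30]
Pivot position: 6

After partitioning with pivot 30, the array becomes [17, 14, 19, 14, 28, 21, 30]. The pivot is placed at index 6. All elements to the left of the pivot are <= 30, and all elements to the right are > 30.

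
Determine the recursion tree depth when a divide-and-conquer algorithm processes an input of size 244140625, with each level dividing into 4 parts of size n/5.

For divide and conquer with division factor 5:

Problem sizes at each level:
Level 0: 244140625
Level 1: 48828125
Level 2: 9765625
Level 3: 1953125
Level 4: 390625
Level 5: 78125
Level 6: 15625
Level 7: 3125
Level 8: 625
Level 9: 125
Level 10: 25
Level 11: 5
Level 12: 1

The root is level 0 and the size-1 base case is level 12 (the tree spans levels 0 through 12, i.e. 13 levels counting the root), so the depth is the number of divisions: log_5(244140625) = 12

The recursion tree depth is log_5(244140625) = 12. At each level, the problem size is divided by 5, so it takes 12 divisions to reduce to a base case of size 1. The algorithm makes 4 recursive calls at each level.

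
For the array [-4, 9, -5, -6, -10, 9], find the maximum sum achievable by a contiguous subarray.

Using Kadane's algorithm on [-4, 9, -5, -6, -10, 9]:

Scanning through the array:
Position 1 (value 9): max_ending_here = 9, max_so_far = 9
Position 2 (value -5): max_ending_here = 4, max_so_far = 9
Position 3 (value -6): max_ending_here = -2, max_so_far = 9
Position 4 (value -10): max_ending_here = -10, max_so_far = 9
Position 5 (value 9): max_ending_here = 9, max_so_far = 9

Maximum subarray: [9]
Maximum sum: 9

The maximum subarray is [9] with sum 9. This subarray runs from index 1 to index 1.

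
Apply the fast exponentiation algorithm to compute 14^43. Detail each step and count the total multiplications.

Computing 14^43 by squaring (build up from 14^1; each line after the first costs one multiplication):

14^1 = 14
14^2 = (14^1)^2 = 14^2 = 196
14^4 = (14^2)^2 = 196^2 = 38416
14^5 = 14 * 14^4 = 14 * 38416 = 537824
14^10 = (14^5)^2 = 537824^2 = 289254654976
14^20 = (14^10)^2 = 289254654976^2 = 83668255425284801560576
14^21 = 14 * 14^20 = 14 * 83668255425284801560576 = 1171355575953987221848064
14^42 = (14^21)^2 = 1171355575953987221848064^2 = 1372073885318497127491074758162987278899500548096
14^43 = 14 * 14^42 = 14 * 1372073885318497127491074758162987278899500548096 = 19209034394458959784875046614281821904593007673344

Result: 19209034394458959784875046614281821904593007673344
Multiplications needed: 8 (8 lines after 14^1)

14^43 = 19209034394458959784875046614281821904593007673344. Using exponentiation by squaring, this requires 8 multiplications. The key idea: if the exponent is even, square the half-power; if odd, multiply by the base once.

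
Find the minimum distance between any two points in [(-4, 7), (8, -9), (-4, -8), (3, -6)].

Computing all pairwise distances among 4 points:

d((-4, 7), (8, -9)) = 20.0
d((-4, 7), (-4, -8)) = 15.0
d((-4, 7), (3, -6)) = 14.7648
d((8, -9), (-4, -8)) = 12.0416
d((8, -9), (3, -6)) = 5.831 <-- minimum
d((-4, -8), (3, -6)) = 7.2801

Closest pair: (8, -9) and (3, -6) with distance 5.831

The closest pair is (8, -9) and (3, -6) with Euclidean distance 5.831. For 4 points, brute-force pairwise comparison is shown above. For large n, the divide-and-conquer algorithm (sort by x, recurse on halves, check the dividing strip) achieves O(n log n).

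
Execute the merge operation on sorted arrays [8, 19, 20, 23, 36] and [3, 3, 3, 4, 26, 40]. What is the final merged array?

Merging process:

Compare 8 vs 3: take 3 from right. Merged: [3]
Compare 8 vs 3: take 3 from right. Merged: [3, 3]
Compare 8 vs 3: take 3 from right. Merged: [3, 3, 3]
Compare 8 vs 4: take 4 from right. Merged: [3, 3, 3, 4]
Compare 8 vs 26: take 8 from left. Merged: [3, 3, 3, 4, 8]
Compare 19 vs 26: take 19 from left. Merged: [3, 3, 3, 4, 8, 19]
Compare 20 vs 26: take 20 from left. Merged: [3, 3, 3, 4, 8, 19, 20]
Compare 23 vs 26: take 23 from left. Merged: [3, 3, 3, 4, 8, 19, 20, 23]
Compare 36 vs 26: take 26 from right. Merged: [3, 3, 3, 4, 8, 19, 20, 23, 26]
Compare 36 vs 40: take 36 from left. Merged: [3, 3, 3, 4, 8, 19, 20, 23, 26, 36]
Append remaining from right: [40]. Merged: [3, 3, 3, 4, 8, 19, 20, 23, 26, 36, 40]

Final merged array: [3, 3, 3, 4, 8, 19, 20, 23, 26, 36, 40]
Total comparisons: 10

The merged array is [3, 3, 3, 4, 8, 19, 20, 23, 26, 36, 40], requiring 10 comparisons. The merge step runs in O(n) time where n is the total number of elements.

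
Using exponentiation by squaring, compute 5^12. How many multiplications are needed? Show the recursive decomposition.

Computing 5^12 by squaring (build up from 5^1; each line after the first costs one multiplication):

5^1 = 5
5^2 = (5^1)^2 = 5^2 = 25
5^3 = 5 * 5^2 = 5 * 25 = 125
5^6 = (5^3)^2 = 125^2 = 15625
5^12 = (5^6)^2 = 15625^2 = 244140625

Result: 244140625
Multiplications needed: 4 (4 lines after 5^1)

5^12 = 244140625. Using exponentiation by squaring, this requires 4 multiplications. The key idea: if the exponent is even, square the half-power; if odd, multiply by the base once.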